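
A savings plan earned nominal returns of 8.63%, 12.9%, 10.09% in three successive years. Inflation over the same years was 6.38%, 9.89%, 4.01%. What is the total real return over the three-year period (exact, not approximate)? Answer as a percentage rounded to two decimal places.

11.04%

Nominal growth factor = 1.0863 × 1.1290 × 1.1009 = 1.350180
Price-level growth factor = 1.0638 × 1.0989 × 1.0401 = 1.215887
Real growth factor = 1.350180 / 1.215887 = 1.110448
Total real return = 1.110448 − 1 → 11.04%.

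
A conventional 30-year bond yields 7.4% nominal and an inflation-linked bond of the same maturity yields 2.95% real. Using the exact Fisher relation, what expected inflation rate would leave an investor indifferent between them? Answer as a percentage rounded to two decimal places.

4.32%

(1 + π) = (1 + i)/(1 + r) = 1.07400 / 1.02950 = 1.043225
Break-even inflation = 1.043225 − 1 → 4.32%.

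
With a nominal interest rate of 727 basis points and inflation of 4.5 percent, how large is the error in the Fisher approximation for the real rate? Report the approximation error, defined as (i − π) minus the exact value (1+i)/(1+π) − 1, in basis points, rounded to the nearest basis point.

12 basis points

Approximate: r ≈ 7.270% − 4.500% = 2.7700%
Exact: (1 + 0.0727)/(1 + 0.0450) − 1 = 2.6507%
Error = 2.7700% − 2.6507% = 0.1193% → 12 basis points.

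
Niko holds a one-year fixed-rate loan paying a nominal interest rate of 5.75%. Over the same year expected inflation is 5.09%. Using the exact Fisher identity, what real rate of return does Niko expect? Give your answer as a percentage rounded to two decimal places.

By the Fisher identity, 1 + r = (1 + i)/(1 + π).
1 + r = 1.05750 / 1.05090 = 1.006280
r = 1.006280 − 1 = 0.6280%, i.e. 0.63%.

0.63%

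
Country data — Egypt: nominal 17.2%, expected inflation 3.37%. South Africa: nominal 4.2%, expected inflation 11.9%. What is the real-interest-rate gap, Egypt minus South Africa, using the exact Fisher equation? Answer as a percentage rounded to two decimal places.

Egypt: (1 + 0.1720)/(1 + 0.0337) − 1 = 13.3791%
South Africa: (1 + 0.0420)/(1 + 0.1190) − 1 = -6.8811%
Differential = 13.3791% − (-6.8811%) = 20.2603% → 20.26%.

20.26%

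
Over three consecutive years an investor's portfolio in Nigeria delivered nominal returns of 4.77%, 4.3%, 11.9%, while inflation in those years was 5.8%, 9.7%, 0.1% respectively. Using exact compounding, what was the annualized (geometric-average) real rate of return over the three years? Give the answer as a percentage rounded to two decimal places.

1.72%

Compound the nominal returns: 1.0477 × 1.0430 × 1.1190 = 1.22278848.
Compound inflation: 1.0580 × 1.0970 × 1.0010 = 1.16178663.
Deflate: 1.22278848 / 1.16178663 = 1.05250694.
Annualized real rate = 1.05250694^(1/3) − 1 = 1.7205% → 1.72%.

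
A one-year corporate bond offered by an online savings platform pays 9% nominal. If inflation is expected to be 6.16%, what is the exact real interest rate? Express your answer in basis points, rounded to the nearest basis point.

268 basis points

1 + r = 1.09000 / 1.06160 = 1.026752
r = 1.026752 − 1 = 2.6752%, i.e. 268 basis points.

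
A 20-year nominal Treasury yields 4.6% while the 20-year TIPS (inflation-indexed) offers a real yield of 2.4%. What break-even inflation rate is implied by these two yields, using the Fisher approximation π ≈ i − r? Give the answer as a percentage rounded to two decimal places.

2.20%

π ≈ i − r = 4.6% − 2.4% → 2.20%.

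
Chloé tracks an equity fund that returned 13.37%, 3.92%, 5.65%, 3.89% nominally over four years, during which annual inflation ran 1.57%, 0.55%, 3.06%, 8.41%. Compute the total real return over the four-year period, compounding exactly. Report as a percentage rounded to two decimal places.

Compound the nominal returns: 1.1337 × 1.0392 × 1.0565 × 1.0389 = 1.293125.
Compound inflation: 1.0157 × 1.0055 × 1.0306 × 1.0841 = 1.141056.
Deflate: 1.293125 / 1.141056 = 1.133270.
Total real return = 1.133270 − 1 → 13.33%.

13.33%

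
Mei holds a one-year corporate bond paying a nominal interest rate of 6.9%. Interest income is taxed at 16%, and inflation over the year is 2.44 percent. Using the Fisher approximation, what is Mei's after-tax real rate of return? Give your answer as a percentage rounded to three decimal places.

After-tax nominal return = 6.9% × (1 − 0.16) = 5.7960%.
r ≈ 5.7960% − 2.44% → 3.356%.

3.356%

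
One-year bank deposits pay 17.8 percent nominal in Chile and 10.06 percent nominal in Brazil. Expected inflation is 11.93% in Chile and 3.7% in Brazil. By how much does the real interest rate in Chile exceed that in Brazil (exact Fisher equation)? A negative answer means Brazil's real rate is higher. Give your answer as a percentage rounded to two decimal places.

-0.89%

Chile: (1 + 0.1780)/(1 + 0.1193) − 1 = 5.2443%
Brazil: (1 + 0.1006)/(1 + 0.0370) − 1 = 6.1331%
Differential = 5.2443% − 6.1331% = -0.8887% → -0.89%.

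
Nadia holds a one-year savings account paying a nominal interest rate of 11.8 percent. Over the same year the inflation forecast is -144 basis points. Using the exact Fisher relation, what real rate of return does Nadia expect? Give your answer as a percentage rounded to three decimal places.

13.433%

By the Fisher relation, 1 + r = (1 + i)/(1 + π).
1 + r = 1.11800 / 0.98560 = 1.134334
r = 1.134334 − 1 = 13.4334%, i.e. 13.433%.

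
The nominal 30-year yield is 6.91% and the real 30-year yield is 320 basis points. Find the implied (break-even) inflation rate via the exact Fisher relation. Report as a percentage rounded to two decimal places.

(1 + π) = (1 + i)/(1 + r) = 1.06910 / 1.03200 = 1.0359496
Break-even inflation = 1.0359496 − 1 → 3.59%.

3.59%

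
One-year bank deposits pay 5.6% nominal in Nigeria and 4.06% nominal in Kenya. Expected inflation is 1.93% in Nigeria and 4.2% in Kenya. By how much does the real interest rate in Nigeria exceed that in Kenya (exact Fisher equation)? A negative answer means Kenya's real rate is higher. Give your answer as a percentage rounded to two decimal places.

Nigeria: (1 + 0.0560)/(1 + 0.0193) − 1 = 3.6005%
Kenya: (1 + 0.0406)/(1 + 0.0420) − 1 = -0.1344%
Differential = 3.6005% − (-0.1344%) = 3.7349% → 3.73%.

3.73%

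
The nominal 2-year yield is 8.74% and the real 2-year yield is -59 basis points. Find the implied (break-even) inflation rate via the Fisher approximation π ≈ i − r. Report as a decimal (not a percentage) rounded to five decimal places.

0.09330

π ≈ i − r = 8.74% − (-0.59%) → 0.09330.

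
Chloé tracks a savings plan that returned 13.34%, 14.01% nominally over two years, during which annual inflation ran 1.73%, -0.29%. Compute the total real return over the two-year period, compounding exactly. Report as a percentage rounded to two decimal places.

27.39%

Nominal growth factor = 1.1334 × 1.1401 = 1.292189
Price-level growth factor = 1.0173 × 0.9971 = 1.014350
Real growth factor = 1.292189 / 1.014350 = 1.273909
Total real return = 1.273909 − 1 → 27.39%.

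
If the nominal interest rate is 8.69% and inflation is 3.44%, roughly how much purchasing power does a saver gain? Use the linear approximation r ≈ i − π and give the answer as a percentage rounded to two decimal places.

r ≈ i − π = 8.69% − 3.44% = 5.25%.

5.25%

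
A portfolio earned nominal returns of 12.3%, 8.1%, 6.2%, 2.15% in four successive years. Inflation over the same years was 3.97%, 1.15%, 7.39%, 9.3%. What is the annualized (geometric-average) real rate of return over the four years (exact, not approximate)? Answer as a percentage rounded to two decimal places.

1.63%

Compound the nominal returns: 1.1230 × 1.0810 × 1.0620 × 1.0215 = 1.31694712.
Compound inflation: 1.0397 × 1.0115 × 1.0739 × 1.0930 = 1.23440575.
Deflate: 1.31694712 / 1.23440575 = 1.06686730.
Annualized real rate = 1.06686730^(1/4) − 1 = 1.6313% → 1.63%.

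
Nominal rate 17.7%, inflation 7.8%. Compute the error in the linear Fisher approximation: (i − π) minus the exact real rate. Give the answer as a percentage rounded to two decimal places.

0.72%

Approximate: r ≈ 17.700% − 7.800% = 9.9000%
Exact: (1 + 0.1770)/(1 + 0.0780) − 1 = 9.1837%
Error = 9.9000% − 9.1837% = 0.7163% → 0.72%.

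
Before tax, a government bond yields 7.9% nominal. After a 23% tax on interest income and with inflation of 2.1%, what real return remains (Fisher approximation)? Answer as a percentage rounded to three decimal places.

3.983%

After-tax nominal return = 7.9% × (1 − 0.23) = 6.0830%.
r ≈ 6.0830% − 2.1% → 3.983%.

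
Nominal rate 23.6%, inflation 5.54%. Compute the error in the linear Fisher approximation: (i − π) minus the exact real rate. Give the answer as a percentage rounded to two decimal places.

0.95%

Approximate: r ≈ 23.600% − 5.540% = 18.0600%
Exact: (1 + 0.2360)/(1 + 0.0554) − 1 = 17.1120%
Error = 18.0600% − 17.1120% = 0.9480% → 0.95%.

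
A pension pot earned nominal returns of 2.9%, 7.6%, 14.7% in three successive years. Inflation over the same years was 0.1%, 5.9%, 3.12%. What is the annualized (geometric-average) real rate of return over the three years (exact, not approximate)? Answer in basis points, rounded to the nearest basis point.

Compound the nominal returns: 1.0290 × 1.0760 × 1.1470 = 1.269962988.
Compound inflation: 1.0010 × 1.0590 × 1.0312 = 1.093132841.
Deflate: 1.269962988 / 1.093132841 = 1.161764555.
Annualized real rate = 1.161764555^(1/3) − 1 = 5.12501% → 513 basis points.

513 basis points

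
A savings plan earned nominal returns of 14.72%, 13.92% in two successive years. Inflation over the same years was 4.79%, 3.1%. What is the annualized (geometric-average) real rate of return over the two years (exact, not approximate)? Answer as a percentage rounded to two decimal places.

9.98%

Compound the nominal returns: 1.1472 × 1.1392 = 1.30689024.
Compound inflation: 1.0479 × 1.0310 = 1.08038490.
Deflate: 1.30689024 / 1.08038490 = 1.20965245.
Annualized real rate = 1.20965245^(1/2) − 1 = 9.9842% → 9.98%.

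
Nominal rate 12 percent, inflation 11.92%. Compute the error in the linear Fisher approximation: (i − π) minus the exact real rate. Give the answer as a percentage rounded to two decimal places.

0.01%

Approximate: r ≈ 12.000% − 11.920% = 0.0800%
Exact: (1 + 0.1200)/(1 + 0.1192) − 1 = 0.0715%
Error = 0.0800% − 0.0715% = 0.0085% → 0.01%.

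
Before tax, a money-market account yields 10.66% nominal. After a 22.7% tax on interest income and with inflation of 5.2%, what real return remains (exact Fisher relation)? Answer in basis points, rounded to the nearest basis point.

After-tax nominal return = 10.66% × (1 − 0.227) = 8.24018%.
1 + r = 1.0824018 / 1.05200 = 1.028899
After-tax real rate = 1.028899 − 1 → 289 basis points.

289 basis points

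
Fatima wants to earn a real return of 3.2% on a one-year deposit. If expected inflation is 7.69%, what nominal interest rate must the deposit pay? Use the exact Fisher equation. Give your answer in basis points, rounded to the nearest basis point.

(1 + i) = (1 + r)(1 + π) = 1.03200 × 1.07690 = 1.1113608
i = 1.1113608 − 1, so the required nominal rate is 1114 basis points.

1114 basis points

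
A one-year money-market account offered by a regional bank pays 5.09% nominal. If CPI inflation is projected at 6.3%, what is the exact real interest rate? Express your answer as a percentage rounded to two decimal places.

-1.14%

1 + r = 1.05090 / 1.06300 = 0.988617
r = 0.988617 − 1 = -1.1383%, i.e. -1.14%.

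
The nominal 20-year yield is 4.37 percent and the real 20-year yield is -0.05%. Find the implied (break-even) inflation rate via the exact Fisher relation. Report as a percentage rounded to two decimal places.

4.42%

(1 + π) = (1 + i)/(1 + r) = 1.04370 / 0.99950 = 1.044222
Break-even inflation = 1.044222 − 1 → 4.42%.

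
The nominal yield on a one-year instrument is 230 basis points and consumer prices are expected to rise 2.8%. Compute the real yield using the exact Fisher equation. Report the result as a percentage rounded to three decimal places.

-0.486%

By the Fisher equation, 1 + r = (1 + i)/(1 + π).
1 + r = 1.02300 / 1.02800 = 0.995136
r = 0.995136 − 1 = -0.4864%, i.e. -0.486%.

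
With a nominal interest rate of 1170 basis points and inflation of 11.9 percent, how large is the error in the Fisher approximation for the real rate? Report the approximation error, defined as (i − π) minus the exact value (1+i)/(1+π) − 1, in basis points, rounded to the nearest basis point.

Approximate: r ≈ 11.700% − 11.900% = -0.2000%
Exact: (1 + 0.1170)/(1 + 0.1190) − 1 = -0.1787%
Error = -0.2000% − (-0.1787%) = -0.0213% → -2 basis points.

-2 basis points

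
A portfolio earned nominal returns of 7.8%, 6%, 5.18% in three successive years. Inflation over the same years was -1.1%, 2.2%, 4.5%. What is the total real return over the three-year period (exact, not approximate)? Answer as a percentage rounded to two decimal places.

Compound the nominal returns: 1.0780 × 1.0600 × 1.0518 = 1.201871.
Compound inflation: 0.9890 × 1.0220 × 1.0450 = 1.056242.
Deflate: 1.201871 / 1.056242 = 1.137874.
Total real return = 1.137874 − 1 → 13.79%.

13.79%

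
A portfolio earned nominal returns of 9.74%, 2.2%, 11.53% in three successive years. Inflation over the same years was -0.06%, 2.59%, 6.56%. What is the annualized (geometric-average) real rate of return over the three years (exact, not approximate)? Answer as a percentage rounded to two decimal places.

4.61%

Nominal growth factor = 1.0974 × 1.0220 × 1.1153 = 1.25085668
Price-level growth factor = 0.9994 × 1.0259 × 1.0656 = 1.09254312
Real growth factor = 1.25085668 / 1.09254312 = 1.14490372
Annualized real rate = 1.14490372^(1/3) − 1 = 4.6140% → 4.61%.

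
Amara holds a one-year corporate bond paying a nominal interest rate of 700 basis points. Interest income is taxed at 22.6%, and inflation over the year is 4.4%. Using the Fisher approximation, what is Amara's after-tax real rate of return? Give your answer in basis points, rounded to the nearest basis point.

After-tax nominal return = 7% × (1 − 0.226) = 5.4180%.
r ≈ 5.4180% − 4.4% → 102 basis points.

102 basis points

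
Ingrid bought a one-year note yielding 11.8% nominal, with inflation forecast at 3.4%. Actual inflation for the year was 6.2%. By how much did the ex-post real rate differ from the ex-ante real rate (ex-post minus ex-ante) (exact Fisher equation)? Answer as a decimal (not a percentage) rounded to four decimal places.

-0.0285

Ex-ante: (1 + 0.1180)/(1 + 0.0340) − 1 = 8.1238%
Ex-post: (1 + 0.1180)/(1 + 0.0620) − 1 = 5.2731%
Difference (ex-post − ex-ante) = -2.8507% → -0.0285.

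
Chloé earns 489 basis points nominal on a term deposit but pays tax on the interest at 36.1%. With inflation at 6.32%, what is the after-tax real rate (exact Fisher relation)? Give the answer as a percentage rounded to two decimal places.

After-tax nominal return = 4.89% × (1 − 0.361) = 3.12471%.
1 + r = 1.0312471 / 1.06320 = 0.969946
After-tax real rate = 0.969946 − 1 → -3.01%.

-3.01%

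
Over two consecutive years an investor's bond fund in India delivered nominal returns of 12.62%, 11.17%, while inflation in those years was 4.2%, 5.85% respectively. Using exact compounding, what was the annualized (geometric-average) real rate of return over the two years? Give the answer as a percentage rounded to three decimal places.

Nominal growth factor = 1.1262 × 1.1117 = 1.25199654
Price-level growth factor = 1.0420 × 1.0585 = 1.10295700
Real growth factor = 1.25199654 / 1.10295700 = 1.13512724
Annualized real rate = 1.13512724^(1/2) − 1 = 6.5424% → 6.542%.

6.542%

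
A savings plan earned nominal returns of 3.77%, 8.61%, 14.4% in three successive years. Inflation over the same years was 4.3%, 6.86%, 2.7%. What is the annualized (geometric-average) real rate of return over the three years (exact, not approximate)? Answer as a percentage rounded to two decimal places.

Nominal growth factor = 1.0377 × 1.0861 × 1.1440 = 1.28934059
Price-level growth factor = 1.0430 × 1.0686 × 1.0270 = 1.14464264
Real growth factor = 1.28934059 / 1.14464264 = 1.12641320
Annualized real rate = 1.12641320^(1/3) − 1 = 4.0477% → 4.05%.

4.05%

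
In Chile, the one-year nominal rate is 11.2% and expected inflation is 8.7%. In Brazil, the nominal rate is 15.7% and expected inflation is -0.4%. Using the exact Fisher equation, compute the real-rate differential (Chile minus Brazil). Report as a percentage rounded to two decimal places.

Chile: (1 + 0.1120)/(1 + 0.0870) − 1 = 2.2999%
Brazil: (1 + 0.1570)/(1 − 0.0040) − 1 = 16.1647%
Differential = 2.2999% − 16.1647% = -13.8648% → -13.86%.

-13.86%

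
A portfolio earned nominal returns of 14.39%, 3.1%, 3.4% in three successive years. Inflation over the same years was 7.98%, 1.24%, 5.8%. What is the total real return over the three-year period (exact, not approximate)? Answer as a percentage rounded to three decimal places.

Compound the nominal returns: 1.1439 × 1.0310 × 1.0340 = 1.219459.
Compound inflation: 1.0798 × 1.0124 × 1.0580 = 1.156595.
Deflate: 1.219459 / 1.156595 = 1.054353.
Total real return = 1.054353 − 1 → 5.435%.

5.435%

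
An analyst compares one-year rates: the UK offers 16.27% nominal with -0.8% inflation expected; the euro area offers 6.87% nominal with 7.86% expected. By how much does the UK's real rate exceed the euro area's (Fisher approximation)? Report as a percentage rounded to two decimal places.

18.06%

The UK: 16.27% − (-0.8%) = 17.070%
The euro area: 6.87% − 7.86% = -0.990%
Differential = 18.060% → 18.06%.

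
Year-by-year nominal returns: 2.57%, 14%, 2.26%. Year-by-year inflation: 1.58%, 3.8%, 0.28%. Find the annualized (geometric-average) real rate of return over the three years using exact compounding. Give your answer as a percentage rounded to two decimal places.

Nominal growth factor = 1.0257 × 1.1400 × 1.0226 = 1.19572413
Price-level growth factor = 1.0158 × 1.0380 × 1.0028 = 1.05735272
Real growth factor = 1.19572413 / 1.05735272 = 1.13086590
Annualized real rate = 1.13086590^(1/3) − 1 = 4.1846% → 4.18%.

4.18%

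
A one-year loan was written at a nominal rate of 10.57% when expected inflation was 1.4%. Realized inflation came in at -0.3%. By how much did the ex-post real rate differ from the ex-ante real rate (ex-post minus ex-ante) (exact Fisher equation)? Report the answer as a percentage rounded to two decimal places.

1.86%

Ex-ante: (1 + 0.1057)/(1 + 0.0140) − 1 = 9.0434%
Ex-post: (1 + 0.1057)/(1 − 0.0030) − 1 = 10.9027%
Difference (ex-post − ex-ante) = 1.8593% → 1.86%.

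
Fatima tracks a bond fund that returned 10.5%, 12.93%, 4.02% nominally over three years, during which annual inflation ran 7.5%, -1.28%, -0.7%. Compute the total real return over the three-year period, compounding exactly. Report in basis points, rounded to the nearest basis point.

Nominal growth factor = 1.1050 × 1.1293 × 1.0402 = 1.298041
Price-level growth factor = 1.0750 × 0.9872 × 0.9930 = 1.053811
Real growth factor = 1.298041 / 1.053811 = 1.231759
Total real return = 1.231759 − 1 → 2318 basis points.

2318 basis points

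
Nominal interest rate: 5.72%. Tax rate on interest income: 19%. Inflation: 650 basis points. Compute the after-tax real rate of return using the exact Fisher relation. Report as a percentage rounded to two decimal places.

After-tax nominal return = 5.72% × (1 − 0.19) = 4.6332%.
1 + r = 1.046332 / 1.06500 = 0.982471
After-tax real rate = 0.982471 − 1 → -1.75%.

-1.75%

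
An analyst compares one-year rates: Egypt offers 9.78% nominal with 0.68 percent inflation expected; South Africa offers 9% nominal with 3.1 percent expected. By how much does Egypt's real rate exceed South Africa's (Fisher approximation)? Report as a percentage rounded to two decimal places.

Egypt: 9.78% − 0.68% = 9.100%
South Africa: 9% − 3.1% = 5.900%
Differential = 3.200% → 3.20%.

3.20%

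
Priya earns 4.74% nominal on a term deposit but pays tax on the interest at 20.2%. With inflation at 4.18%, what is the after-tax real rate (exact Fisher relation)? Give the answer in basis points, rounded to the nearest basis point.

-38 basis points

After-tax nominal return = 4.74% × (1 − 0.202) = 3.78252%.
1 + r = 1.0378252 / 1.04180 = 0.996185
After-tax real rate = 0.996185 − 1 → -38 basis points.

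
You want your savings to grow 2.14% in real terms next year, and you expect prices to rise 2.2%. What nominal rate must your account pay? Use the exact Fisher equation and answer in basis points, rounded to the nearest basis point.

439 basis points

(1 + i) = (1 + r)(1 + π) = 1.02140 × 1.02200 = 1.0438708
i = 1.0438708 − 1, so the required nominal rate is 439 basis points.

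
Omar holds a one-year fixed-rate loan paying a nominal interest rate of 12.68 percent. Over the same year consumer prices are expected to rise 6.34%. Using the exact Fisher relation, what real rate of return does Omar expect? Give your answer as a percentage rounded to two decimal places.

By the Fisher relation, 1 + r = (1 + i)/(1 + π).
1 + r = 1.12680 / 1.06340 = 1.059620
r = 1.059620 − 1 = 5.9620%, i.e. 5.96%.

5.96%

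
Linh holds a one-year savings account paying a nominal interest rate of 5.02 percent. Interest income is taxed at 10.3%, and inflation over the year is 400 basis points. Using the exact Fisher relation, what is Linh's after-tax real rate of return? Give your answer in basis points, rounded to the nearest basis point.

48 basis points

After-tax nominal return = 5.02% × (1 − 0.103) = 4.50294%.
1 + r = 1.0450294 / 1.04000 = 1.004836
After-tax real rate = 1.004836 − 1 → 48 basis points.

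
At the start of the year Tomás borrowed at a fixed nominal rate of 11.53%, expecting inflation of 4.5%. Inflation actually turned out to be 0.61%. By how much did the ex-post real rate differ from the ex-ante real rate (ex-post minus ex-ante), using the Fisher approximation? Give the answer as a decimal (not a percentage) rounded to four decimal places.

0.0389

Ex-ante: 11.53% − 4.5% = 7.030%
Ex-post: 11.53% − 0.61% = 10.920%
Difference (ex-post − ex-ante) = 3.8900% → 0.0389.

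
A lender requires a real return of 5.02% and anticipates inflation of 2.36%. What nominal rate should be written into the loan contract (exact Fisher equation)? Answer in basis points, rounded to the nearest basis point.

750 basis points

(1 + i) = (1 + r)(1 + π) = 1.05020 × 1.02360 = 1.07498472
i = 1.07498472 − 1, so the required nominal rate is 750 basis points.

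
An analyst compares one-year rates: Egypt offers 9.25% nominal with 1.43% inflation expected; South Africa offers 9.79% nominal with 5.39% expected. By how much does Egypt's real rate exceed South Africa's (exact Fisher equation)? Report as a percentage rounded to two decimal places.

3.53%

Egypt: (1 + 0.0925)/(1 + 0.0143) − 1 = 7.7098%
South Africa: (1 + 0.0979)/(1 + 0.0539) − 1 = 4.1750%
Differential = 7.7098% − 4.1750% = 3.5348% → 3.53%.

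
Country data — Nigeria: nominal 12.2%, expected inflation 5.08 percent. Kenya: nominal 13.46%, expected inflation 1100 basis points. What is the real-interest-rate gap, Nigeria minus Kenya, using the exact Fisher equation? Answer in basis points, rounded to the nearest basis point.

Nigeria: (1 + 0.1220)/(1 + 0.0508) − 1 = 6.7758%
Kenya: (1 + 0.1346)/(1 + 0.1100) − 1 = 2.2162%
Differential = 6.7758% − 2.2162% = 4.5596% → 456 basis points.

456 basis points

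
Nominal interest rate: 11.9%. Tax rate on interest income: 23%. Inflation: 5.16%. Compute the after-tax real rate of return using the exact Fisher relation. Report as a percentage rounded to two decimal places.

After-tax nominal return = 11.9% × (1 − 0.23) = 9.1630%.
1 + r = 1.09163 / 1.05160 = 1.038066
After-tax real rate = 1.038066 − 1 → 3.81%.

3.81%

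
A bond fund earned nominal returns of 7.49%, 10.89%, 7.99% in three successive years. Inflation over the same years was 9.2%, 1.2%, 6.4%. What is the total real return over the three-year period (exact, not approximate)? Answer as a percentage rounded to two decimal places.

Nominal growth factor = 1.0749 × 1.1089 × 1.0799 = 1.287194
Price-level growth factor = 1.0920 × 1.0120 × 1.0640 = 1.175831
Real growth factor = 1.287194 / 1.175831 = 1.094710
Total real return = 1.094710 − 1 → 9.47%.

9.47%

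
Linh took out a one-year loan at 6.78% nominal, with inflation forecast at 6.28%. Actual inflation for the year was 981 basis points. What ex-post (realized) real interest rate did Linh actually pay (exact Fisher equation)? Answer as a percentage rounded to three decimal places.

-2.759%

Ex-post: (1 + 0.0678)/(1 + 0.0981) − 1 = -2.7593%
So the realized real rate is -2.759%.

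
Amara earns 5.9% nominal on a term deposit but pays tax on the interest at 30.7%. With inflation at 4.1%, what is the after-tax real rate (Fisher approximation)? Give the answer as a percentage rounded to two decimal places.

-0.01%

After-tax nominal return = 5.9% × (1 − 0.307) = 4.0887%.
r ≈ 4.0887% − 4.1% → -0.01%.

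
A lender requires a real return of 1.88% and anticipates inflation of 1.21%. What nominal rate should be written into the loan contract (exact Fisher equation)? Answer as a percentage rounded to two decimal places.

3.11%

(1 + i) = (1 + r)(1 + π) = 1.01880 × 1.01210 = 1.03112748
i = 1.03112748 − 1, so the required nominal rate is 3.11%.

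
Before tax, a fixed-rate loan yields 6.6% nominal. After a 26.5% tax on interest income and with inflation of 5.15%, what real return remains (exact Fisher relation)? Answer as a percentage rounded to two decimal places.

-0.28%

After-tax nominal return = 6.6% × (1 − 0.265) = 4.8510%.
1 + r = 1.04851 / 1.05150 = 0.997156
After-tax real rate = 0.997156 − 1 → -0.28%.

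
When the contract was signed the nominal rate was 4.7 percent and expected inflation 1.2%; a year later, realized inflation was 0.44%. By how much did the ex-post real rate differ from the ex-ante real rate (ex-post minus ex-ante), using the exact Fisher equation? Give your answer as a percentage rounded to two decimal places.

Ex-ante: (1 + 0.0470)/(1 + 0.0120) − 1 = 3.4585%
Ex-post: (1 + 0.0470)/(1 + 0.0044) − 1 = 4.2413%
Difference (ex-post − ex-ante) = 0.7828% → 0.78%.

0.78%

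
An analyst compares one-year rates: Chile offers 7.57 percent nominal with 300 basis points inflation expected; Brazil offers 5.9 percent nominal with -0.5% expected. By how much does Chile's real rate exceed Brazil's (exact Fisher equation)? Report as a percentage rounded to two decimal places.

-2.00%

Chile: (1 + 0.0757)/(1 + 0.0300) − 1 = 4.4369%
Brazil: (1 + 0.0590)/(1 − 0.0050) − 1 = 6.4322%
Differential = 4.4369% − 6.4322% = -1.9953% → -2.00%.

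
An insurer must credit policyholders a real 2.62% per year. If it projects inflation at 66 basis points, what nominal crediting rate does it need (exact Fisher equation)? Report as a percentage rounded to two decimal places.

(1 + i) = (1 + r)(1 + π) = 1.02620 × 1.00660 = 1.03297292
i = 1.03297292 − 1, so the required nominal rate is 3.30%.

3.30%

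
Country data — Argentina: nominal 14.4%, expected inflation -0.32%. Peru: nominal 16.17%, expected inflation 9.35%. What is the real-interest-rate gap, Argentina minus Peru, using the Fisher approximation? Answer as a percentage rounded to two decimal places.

7.90%

Argentina: 14.4% − (-0.32%) = 14.720%
Peru: 16.17% − 9.35% = 6.820%
Differential = 7.900% → 7.90%.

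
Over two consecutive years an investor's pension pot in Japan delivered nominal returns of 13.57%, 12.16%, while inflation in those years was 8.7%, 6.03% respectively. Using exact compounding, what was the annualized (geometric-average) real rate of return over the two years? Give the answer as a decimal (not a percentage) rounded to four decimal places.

Compound the nominal returns: 1.1357 × 1.1216 = 1.27380112.
Compound inflation: 1.0870 × 1.0603 = 1.15254610.
Deflate: 1.27380112 / 1.15254610 = 1.10520622.
Annualized real rate = 1.10520622^(1/2) − 1 = 5.1288% → 0.0513.

0.0513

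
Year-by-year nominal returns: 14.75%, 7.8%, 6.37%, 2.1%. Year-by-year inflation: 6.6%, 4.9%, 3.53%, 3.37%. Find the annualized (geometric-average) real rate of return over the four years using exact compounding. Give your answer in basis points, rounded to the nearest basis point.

Compound the nominal returns: 1.1475 × 1.0780 × 1.0637 × 1.0210 = 1.34343407.
Compound inflation: 1.0660 × 1.0490 × 1.0353 × 1.0337 = 1.19672241.
Deflate: 1.34343407 / 1.19672241 = 1.12259456.
Annualized real rate = 1.12259456^(1/4) − 1 = 2.9333% → 293 basis points.

293 basis points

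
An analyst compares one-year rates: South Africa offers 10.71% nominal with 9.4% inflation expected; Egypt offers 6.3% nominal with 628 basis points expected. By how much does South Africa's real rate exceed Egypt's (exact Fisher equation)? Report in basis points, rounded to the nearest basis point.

South Africa: (1 + 0.1071)/(1 + 0.0940) − 1 = 1.1974%
Egypt: (1 + 0.0630)/(1 + 0.0628) − 1 = 0.0188%
Differential = 1.1974% − 0.0188% = 1.1786% → 118 basis points.

118 basis points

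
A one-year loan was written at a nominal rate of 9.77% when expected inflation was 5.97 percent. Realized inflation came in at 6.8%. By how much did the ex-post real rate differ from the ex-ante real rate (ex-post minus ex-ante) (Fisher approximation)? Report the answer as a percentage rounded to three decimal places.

-0.830%

Ex-ante: 9.77% − 5.97% = 3.800%
Ex-post: 9.77% − 6.8% = 2.970%
Difference (ex-post − ex-ante) = -0.8300% → -0.830%.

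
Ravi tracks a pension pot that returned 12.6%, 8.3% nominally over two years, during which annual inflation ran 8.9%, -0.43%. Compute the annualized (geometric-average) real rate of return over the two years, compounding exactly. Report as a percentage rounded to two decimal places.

6.05%

Compound the nominal returns: 1.1260 × 1.0830 = 1.21945800.
Compound inflation: 1.0890 × 0.9957 = 1.08431730.
Deflate: 1.21945800 / 1.08431730 = 1.12463206.
Annualized real rate = 1.12463206^(1/2) − 1 = 6.0487% → 6.05%.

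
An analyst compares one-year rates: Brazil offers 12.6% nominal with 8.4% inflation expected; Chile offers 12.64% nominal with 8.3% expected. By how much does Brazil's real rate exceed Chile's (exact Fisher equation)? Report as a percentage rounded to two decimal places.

-0.13%

Brazil: (1 + 0.1260)/(1 + 0.0840) − 1 = 3.8745%
Chile: (1 + 0.1264)/(1 + 0.0830) − 1 = 4.0074%
Differential = 3.8745% − 4.0074% = -0.1328% → -0.13%.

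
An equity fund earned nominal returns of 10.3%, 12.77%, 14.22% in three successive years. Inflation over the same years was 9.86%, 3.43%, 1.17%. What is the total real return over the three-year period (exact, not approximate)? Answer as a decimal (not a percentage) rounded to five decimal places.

0.23587

Nominal growth factor = 1.1030 × 1.1277 × 1.1422 = 1.420729
Price-level growth factor = 1.0986 × 1.0343 × 1.0117 = 1.149576
Real growth factor = 1.420729 / 1.149576 = 1.235872
Total real return = 1.235872 − 1 → 0.23587.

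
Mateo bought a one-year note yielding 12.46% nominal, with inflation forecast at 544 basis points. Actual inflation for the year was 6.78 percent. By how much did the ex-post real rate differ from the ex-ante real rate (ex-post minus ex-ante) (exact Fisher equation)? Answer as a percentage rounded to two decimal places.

Ex-ante: (1 + 0.1246)/(1 + 0.0544) − 1 = 6.6578%
Ex-post: (1 + 0.1246)/(1 + 0.0678) − 1 = 5.3193%
Difference (ex-post − ex-ante) = -1.3385% → -1.34%.

-1.34%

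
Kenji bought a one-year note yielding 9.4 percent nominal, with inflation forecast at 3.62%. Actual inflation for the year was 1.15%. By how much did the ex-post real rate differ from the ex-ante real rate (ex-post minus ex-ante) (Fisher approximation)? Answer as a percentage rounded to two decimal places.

Ex-ante: 9.4% − 3.62% = 5.780%
Ex-post: 9.4% − 1.15% = 8.250%
Difference (ex-post − ex-ante) = 2.4700% → 2.47%.

2.47%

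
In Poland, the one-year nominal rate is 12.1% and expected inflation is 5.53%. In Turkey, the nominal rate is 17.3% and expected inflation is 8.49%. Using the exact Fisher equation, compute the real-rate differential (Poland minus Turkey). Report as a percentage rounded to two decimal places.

Poland: (1 + 0.1210)/(1 + 0.0553) − 1 = 6.2257%
Turkey: (1 + 0.1730)/(1 + 0.0849) − 1 = 8.1206%
Differential = 6.2257% − 8.1206% = -1.8948% → -1.89%.

-1.89%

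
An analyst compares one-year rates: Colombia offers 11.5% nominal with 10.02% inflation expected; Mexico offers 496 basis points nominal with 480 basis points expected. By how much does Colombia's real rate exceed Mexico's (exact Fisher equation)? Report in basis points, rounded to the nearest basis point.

Colombia: (1 + 0.1150)/(1 + 0.1002) − 1 = 1.3452%
Mexico: (1 + 0.0496)/(1 + 0.0480) − 1 = 0.1527%
Differential = 1.3452% − 0.1527% = 1.1925% → 119 basis points.

119 basis points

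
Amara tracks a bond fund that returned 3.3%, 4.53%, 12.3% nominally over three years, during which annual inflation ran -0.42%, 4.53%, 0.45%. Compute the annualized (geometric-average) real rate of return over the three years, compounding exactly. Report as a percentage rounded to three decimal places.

5.064%

Nominal growth factor = 1.0330 × 1.0453 × 1.1230 = 1.21260967
Price-level growth factor = 0.9958 × 1.0453 × 1.0045 = 1.04559383
Real growth factor = 1.21260967 / 1.04559383 = 1.15973300
Annualized real rate = 1.15973300^(1/3) − 1 = 5.0637% → 5.064%.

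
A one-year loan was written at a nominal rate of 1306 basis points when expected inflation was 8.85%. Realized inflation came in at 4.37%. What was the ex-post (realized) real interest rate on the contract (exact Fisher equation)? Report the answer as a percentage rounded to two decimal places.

8.33%

Ex-post: (1 + 0.1306)/(1 + 0.0437) − 1 = 8.3261%
So the realized real rate is 8.33%.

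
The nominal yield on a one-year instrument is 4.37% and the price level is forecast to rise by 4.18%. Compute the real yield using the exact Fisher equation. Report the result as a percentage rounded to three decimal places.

1 + r = 1.04370 / 1.04180 = 1.001824
r = 1.001824 − 1 = 0.1824%, i.e. 0.182%.

0.182%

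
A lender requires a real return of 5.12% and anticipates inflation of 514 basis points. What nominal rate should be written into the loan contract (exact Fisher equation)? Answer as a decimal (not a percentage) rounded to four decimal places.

0.1052

(1 + i) = (1 + r)(1 + π) = 1.05120 × 1.05140 = 1.10523168
i = 1.10523168 − 1, so the required nominal rate is 0.1052.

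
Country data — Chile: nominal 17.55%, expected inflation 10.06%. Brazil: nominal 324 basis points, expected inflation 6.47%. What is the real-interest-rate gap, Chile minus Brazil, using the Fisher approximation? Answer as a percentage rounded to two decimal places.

10.72%

Chile: 17.55% − 10.06% = 7.490%
Brazil: 3.24% − 6.47% = -3.230%
Differential = 10.720% → 10.72%.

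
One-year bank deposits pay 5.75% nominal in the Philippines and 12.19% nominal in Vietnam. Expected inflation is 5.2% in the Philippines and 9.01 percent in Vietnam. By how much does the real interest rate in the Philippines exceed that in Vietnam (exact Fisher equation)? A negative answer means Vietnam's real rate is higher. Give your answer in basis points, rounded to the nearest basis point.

The Philippines: (1 + 0.0575)/(1 + 0.0520) − 1 = 0.5228%
Vietnam: (1 + 0.1219)/(1 + 0.0901) − 1 = 2.9172%
Differential = 0.5228% − 2.9172% = -2.3943% → -239 basis points.

-239 basis points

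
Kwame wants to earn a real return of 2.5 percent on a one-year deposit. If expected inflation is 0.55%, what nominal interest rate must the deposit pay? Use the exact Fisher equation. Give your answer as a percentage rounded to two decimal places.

3.06%

(1 + i) = (1 + r)(1 + π) = 1.02500 × 1.00550 = 1.0306375
i = 1.0306375 − 1, so the required nominal rate is 3.06%.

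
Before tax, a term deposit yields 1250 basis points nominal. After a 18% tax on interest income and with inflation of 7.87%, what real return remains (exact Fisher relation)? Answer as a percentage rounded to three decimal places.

After-tax nominal return = 12.5% × (1 − 0.18) = 10.2500%.
1 + r = 1.10250 / 1.07870 = 1.022064
After-tax real rate = 1.022064 − 1 → 2.206%.

2.206%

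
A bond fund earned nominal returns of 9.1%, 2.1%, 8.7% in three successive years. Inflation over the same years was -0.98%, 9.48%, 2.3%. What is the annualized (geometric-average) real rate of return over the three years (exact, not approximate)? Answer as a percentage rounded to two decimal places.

2.97%

Nominal growth factor = 1.0910 × 1.0210 × 1.0870 = 1.21082126
Price-level growth factor = 0.9902 × 1.0948 × 1.0230 = 1.10900459
Real growth factor = 1.21082126 / 1.10900459 = 1.09180906
Annualized real rate = 1.09180906^(1/3) − 1 = 2.9712% → 2.97%.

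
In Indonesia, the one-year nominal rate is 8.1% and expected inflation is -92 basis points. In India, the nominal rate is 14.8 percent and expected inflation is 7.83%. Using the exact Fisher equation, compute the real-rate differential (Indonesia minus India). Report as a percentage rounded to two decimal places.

Indonesia: (1 + 0.0810)/(1 − 0.0092) − 1 = 9.1038%
India: (1 + 0.1480)/(1 + 0.0783) − 1 = 6.4639%
Differential = 9.1038% − 6.4639% = 2.6399% → 2.64%.

2.64%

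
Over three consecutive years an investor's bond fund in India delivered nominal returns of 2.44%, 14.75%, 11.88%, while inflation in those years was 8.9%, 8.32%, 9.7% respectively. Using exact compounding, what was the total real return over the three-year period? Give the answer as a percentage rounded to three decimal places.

1.632%

Nominal growth factor = 1.0244 × 1.1475 × 1.1188 = 1.315148
Price-level growth factor = 1.0890 × 1.0832 × 1.0970 = 1.294026
Real growth factor = 1.315148 / 1.294026 = 1.016323
Total real return = 1.016323 − 1 → 1.632%.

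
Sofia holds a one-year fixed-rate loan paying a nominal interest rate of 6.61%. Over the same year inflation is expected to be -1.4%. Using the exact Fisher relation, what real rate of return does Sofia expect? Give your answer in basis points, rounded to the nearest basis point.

812 basis points

By the Fisher relation, 1 + r = (1 + i)/(1 + π).
1 + r = 1.06610 / 0.98600 = 1.081237
r = 1.081237 − 1 = 8.1237%, i.e. 812 basis points.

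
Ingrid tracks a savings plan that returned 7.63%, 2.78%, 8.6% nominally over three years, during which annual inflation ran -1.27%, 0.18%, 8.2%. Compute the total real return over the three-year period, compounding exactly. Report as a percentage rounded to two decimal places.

12.26%

Compound the nominal returns: 1.0763 × 1.0278 × 1.0860 = 1.201356.
Compound inflation: 0.9873 × 1.0018 × 1.0820 = 1.070181.
Deflate: 1.201356 / 1.070181 = 1.122572.
Total real return = 1.122572 − 1 → 12.26%.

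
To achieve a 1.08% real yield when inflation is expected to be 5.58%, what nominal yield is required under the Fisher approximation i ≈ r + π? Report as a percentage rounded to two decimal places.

i ≈ r + π = 1.08% + 5.58% = 6.66%.

6.66%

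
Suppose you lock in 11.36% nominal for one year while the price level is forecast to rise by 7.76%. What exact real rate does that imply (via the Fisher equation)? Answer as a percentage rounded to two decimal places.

By the Fisher equation, 1 + r = (1 + i)/(1 + π).
1 + r = 1.11360 / 1.07760 = 1.033408
r = 1.033408 − 1 = 3.3408%, i.e. 3.34%.

3.34%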